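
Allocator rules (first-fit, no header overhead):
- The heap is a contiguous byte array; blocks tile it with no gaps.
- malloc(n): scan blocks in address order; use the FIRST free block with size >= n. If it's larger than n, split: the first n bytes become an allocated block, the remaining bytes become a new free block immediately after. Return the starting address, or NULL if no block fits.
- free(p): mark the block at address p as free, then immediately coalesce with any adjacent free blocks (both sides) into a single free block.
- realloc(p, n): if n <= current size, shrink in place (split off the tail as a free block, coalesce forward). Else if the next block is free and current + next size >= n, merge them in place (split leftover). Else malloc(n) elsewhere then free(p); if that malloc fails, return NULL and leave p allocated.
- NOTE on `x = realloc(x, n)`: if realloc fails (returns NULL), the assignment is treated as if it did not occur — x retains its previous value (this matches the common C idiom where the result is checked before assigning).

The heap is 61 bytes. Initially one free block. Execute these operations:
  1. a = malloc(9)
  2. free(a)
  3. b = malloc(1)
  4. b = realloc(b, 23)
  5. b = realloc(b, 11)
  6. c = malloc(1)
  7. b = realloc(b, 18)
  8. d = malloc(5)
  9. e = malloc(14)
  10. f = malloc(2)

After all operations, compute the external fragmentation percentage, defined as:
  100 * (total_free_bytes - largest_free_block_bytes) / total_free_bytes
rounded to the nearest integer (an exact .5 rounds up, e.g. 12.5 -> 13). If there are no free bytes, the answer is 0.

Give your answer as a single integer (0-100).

Answer: 19

Derivation:
Op 1: a = malloc(9) -> a = 0; heap: [0-8 ALLOC][9-60 FREE]
Op 2: free(a) -> (freed a); heap: [0-60 FREE]
Op 3: b = malloc(1) -> b = 0; heap: [0-0 ALLOC][1-60 FREE]
Op 4: b = realloc(b, 23) -> b = 0; heap: [0-22 ALLOC][23-60 FREE]
Op 5: b = realloc(b, 11) -> b = 0; heap: [0-10 ALLOC][11-60 FREE]
Op 6: c = malloc(1) -> c = 11; heap: [0-10 ALLOC][11-11 ALLOC][12-60 FREE]
Op 7: b = realloc(b, 18) -> b = 12; heap: [0-10 FREE][11-11 ALLOC][12-29 ALLOC][30-60 FREE]
Op 8: d = malloc(5) -> d = 0; heap: [0-4 ALLOC][5-10 FREE][11-11 ALLOC][12-29 ALLOC][30-60 FREE]
Op 9: e = malloc(14) -> e = 30; heap: [0-4 ALLOC][5-10 FREE][11-11 ALLOC][12-29 ALLOC][30-43 ALLOC][44-60 FREE]
Op 10: f = malloc(2) -> f = 5; heap: [0-4 ALLOC][5-6 ALLOC][7-10 FREE][11-11 ALLOC][12-29 ALLOC][30-43 ALLOC][44-60 FREE]
Free blocks: [4 17] total_free=21 largest=17 -> 100*(21-17)/21 = 400/21 ≈ 19.048 -> rounds to 19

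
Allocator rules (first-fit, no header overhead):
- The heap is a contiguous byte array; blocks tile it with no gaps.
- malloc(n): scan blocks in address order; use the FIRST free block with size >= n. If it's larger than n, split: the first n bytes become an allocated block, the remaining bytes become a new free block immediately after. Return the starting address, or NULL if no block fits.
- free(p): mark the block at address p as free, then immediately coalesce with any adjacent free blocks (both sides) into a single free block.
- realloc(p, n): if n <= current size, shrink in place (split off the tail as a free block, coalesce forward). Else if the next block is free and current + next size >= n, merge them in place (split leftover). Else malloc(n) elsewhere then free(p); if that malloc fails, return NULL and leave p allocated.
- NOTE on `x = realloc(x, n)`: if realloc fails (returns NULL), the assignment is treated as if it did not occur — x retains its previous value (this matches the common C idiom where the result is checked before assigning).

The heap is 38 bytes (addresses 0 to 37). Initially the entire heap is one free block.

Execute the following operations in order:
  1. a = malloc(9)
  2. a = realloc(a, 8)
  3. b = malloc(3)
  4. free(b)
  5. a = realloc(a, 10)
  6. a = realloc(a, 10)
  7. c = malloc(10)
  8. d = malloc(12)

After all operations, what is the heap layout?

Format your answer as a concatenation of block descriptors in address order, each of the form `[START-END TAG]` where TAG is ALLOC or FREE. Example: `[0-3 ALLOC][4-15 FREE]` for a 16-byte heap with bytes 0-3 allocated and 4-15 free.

Op 1: a = malloc(9) -> a = 0; heap: [0-8 ALLOC][9-37 FREE]
Op 2: a = realloc(a, 8) -> a = 0; heap: [0-7 ALLOC][8-37 FREE]
Op 3: b = malloc(3) -> b = 8; heap: [0-7 ALLOC][8-10 ALLOC][11-37 FREE]
Op 4: free(b) -> (freed b); heap: [0-7 ALLOC][8-37 FREE]
Op 5: a = realloc(a, 10) -> a = 0; heap: [0-9 ALLOC][10-37 FREE]
Op 6: a = realloc(a, 10) -> a = 0; heap: [0-9 ALLOC][10-37 FREE]
Op 7: c = malloc(10) -> c = 10; heap: [0-9 ALLOC][10-19 ALLOC][20-37 FREE]
Op 8: d = malloc(12) -> d = 20; heap: [0-9 ALLOC][10-19 ALLOC][20-31 ALLOC][32-37 FREE]

Answer: [0-9 ALLOC][10-19 ALLOC][20-31 ALLOC][32-37 FREE]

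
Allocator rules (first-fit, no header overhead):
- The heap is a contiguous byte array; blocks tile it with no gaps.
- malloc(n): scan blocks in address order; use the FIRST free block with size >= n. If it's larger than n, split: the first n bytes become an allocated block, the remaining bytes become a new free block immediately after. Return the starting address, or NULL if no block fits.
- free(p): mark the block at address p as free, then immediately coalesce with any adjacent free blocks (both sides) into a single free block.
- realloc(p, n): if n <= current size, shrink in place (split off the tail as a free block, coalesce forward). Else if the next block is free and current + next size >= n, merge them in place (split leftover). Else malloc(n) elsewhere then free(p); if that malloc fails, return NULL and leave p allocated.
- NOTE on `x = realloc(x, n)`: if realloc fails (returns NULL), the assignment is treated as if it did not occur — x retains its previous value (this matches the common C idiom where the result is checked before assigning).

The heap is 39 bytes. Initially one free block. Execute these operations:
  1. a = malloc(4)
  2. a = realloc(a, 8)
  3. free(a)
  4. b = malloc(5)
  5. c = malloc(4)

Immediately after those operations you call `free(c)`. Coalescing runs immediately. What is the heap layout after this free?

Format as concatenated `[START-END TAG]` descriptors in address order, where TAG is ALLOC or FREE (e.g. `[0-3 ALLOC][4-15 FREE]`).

Op 1: a = malloc(4) -> a = 0; heap: [0-3 ALLOC][4-38 FREE]
Op 2: a = realloc(a, 8) -> a = 0; heap: [0-7 ALLOC][8-38 FREE]
Op 3: free(a) -> (freed a); heap: [0-38 FREE]
Op 4: b = malloc(5) -> b = 0; heap: [0-4 ALLOC][5-38 FREE]
Op 5: c = malloc(4) -> c = 5; heap: [0-4 ALLOC][5-8 ALLOC][9-38 FREE]
free(c): c = 5 -> block [5-8 ALLOC]; mark free, coalesce with adjacent free neighbors -> [0-4 ALLOC][5-38 FREE]

Answer: [0-4 ALLOC][5-38 FREE]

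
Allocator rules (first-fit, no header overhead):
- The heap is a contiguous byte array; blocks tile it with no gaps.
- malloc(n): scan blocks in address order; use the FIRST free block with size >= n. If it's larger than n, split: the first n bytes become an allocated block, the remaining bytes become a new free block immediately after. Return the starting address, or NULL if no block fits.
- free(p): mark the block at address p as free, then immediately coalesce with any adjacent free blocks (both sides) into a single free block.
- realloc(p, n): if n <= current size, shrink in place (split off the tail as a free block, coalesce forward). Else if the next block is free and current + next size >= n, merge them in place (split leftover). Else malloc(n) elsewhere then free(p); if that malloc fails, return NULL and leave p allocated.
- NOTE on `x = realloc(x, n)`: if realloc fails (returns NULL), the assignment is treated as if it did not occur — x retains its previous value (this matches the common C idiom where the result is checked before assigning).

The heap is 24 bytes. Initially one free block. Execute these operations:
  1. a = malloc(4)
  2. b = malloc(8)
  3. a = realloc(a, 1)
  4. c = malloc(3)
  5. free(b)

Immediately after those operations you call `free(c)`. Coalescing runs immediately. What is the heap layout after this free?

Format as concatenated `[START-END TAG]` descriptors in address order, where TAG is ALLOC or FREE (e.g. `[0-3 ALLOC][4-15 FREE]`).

Op 1: a = malloc(4) -> a = 0; heap: [0-3 ALLOC][4-23 FREE]
Op 2: b = malloc(8) -> b = 4; heap: [0-3 ALLOC][4-11 ALLOC][12-23 FREE]
Op 3: a = realloc(a, 1) -> a = 0; heap: [0-0 ALLOC][1-3 FREE][4-11 ALLOC][12-23 FREE]
Op 4: c = malloc(3) -> c = 1; heap: [0-0 ALLOC][1-3 ALLOC][4-11 ALLOC][12-23 FREE]
Op 5: free(b) -> (freed b); heap: [0-0 ALLOC][1-3 ALLOC][4-23 FREE]
free(c): c = 1 -> block [1-3 ALLOC]; mark free, coalesce with adjacent free neighbors -> [0-0 ALLOC][1-23 FREE]

Answer: [0-0 ALLOC][1-23 FREE]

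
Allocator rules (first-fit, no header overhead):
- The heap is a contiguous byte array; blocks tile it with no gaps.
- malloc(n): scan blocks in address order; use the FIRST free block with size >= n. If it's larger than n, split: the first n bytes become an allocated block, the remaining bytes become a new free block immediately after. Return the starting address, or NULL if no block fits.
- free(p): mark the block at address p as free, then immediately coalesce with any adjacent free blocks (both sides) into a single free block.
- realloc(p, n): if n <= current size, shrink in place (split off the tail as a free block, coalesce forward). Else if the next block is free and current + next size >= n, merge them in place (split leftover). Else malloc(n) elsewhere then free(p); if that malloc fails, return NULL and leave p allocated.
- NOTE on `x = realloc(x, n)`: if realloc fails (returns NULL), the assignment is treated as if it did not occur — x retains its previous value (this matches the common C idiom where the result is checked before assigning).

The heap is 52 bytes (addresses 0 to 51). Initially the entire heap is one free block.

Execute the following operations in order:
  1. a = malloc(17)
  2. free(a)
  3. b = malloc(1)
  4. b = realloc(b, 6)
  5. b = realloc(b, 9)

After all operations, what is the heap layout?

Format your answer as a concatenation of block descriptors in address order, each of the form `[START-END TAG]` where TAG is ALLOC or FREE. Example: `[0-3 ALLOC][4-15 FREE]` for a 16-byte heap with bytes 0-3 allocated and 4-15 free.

Answer: [0-8 ALLOC][9-51 FREE]

Derivation:
Op 1: a = malloc(17) -> a = 0; heap: [0-16 ALLOC][17-51 FREE]
Op 2: free(a) -> (freed a); heap: [0-51 FREE]
Op 3: b = malloc(1) -> b = 0; heap: [0-0 ALLOC][1-51 FREE]
Op 4: b = realloc(b, 6) -> b = 0; heap: [0-5 ALLOC][6-51 FREE]
Op 5: b = realloc(b, 9) -> b = 0; heap: [0-8 ALLOC][9-51 FREE]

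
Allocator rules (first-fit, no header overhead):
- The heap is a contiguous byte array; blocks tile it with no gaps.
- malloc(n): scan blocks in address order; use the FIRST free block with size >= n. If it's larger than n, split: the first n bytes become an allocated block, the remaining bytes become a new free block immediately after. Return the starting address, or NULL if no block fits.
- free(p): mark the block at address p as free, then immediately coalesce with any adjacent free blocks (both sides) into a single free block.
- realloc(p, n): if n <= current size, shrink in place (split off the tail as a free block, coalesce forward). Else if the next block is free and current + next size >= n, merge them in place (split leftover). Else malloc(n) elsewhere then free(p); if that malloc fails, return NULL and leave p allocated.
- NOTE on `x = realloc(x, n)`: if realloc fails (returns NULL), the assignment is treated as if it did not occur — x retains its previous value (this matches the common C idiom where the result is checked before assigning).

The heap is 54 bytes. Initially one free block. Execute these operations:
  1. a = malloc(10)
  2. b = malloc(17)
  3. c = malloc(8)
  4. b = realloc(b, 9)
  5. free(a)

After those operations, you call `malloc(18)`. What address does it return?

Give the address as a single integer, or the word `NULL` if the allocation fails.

Op 1: a = malloc(10) -> a = 0; heap: [0-9 ALLOC][10-53 FREE]
Op 2: b = malloc(17) -> b = 10; heap: [0-9 ALLOC][10-26 ALLOC][27-53 FREE]
Op 3: c = malloc(8) -> c = 27; heap: [0-9 ALLOC][10-26 ALLOC][27-34 ALLOC][35-53 FREE]
Op 4: b = realloc(b, 9) -> b = 10; heap: [0-9 ALLOC][10-18 ALLOC][19-26 FREE][27-34 ALLOC][35-53 FREE]
Op 5: free(a) -> (freed a); heap: [0-9 FREE][10-18 ALLOC][19-26 FREE][27-34 ALLOC][35-53 FREE]
malloc(18): first-fit scan over [0-9 FREE][10-18 ALLOC][19-26 FREE][27-34 ALLOC][35-53 FREE] -> 35

Answer: 35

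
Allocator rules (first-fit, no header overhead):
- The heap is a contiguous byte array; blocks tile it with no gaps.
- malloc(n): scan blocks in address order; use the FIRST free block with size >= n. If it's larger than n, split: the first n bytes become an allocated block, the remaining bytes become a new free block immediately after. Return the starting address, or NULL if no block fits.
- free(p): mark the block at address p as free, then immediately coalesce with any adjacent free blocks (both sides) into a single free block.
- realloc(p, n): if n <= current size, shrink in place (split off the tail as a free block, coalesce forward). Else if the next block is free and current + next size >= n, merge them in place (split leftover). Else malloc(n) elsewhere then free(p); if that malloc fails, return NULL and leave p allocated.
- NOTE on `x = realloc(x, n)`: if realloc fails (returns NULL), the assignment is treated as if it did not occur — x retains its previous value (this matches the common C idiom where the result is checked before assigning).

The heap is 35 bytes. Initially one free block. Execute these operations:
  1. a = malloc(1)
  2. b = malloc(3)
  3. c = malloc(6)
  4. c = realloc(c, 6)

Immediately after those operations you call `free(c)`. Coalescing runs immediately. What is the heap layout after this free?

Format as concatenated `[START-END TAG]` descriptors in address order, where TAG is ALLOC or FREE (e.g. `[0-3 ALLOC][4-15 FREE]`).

Answer: [0-0 ALLOC][1-3 ALLOC][4-34 FREE]

Derivation:
Op 1: a = malloc(1) -> a = 0; heap: [0-0 ALLOC][1-34 FREE]
Op 2: b = malloc(3) -> b = 1; heap: [0-0 ALLOC][1-3 ALLOC][4-34 FREE]
Op 3: c = malloc(6) -> c = 4; heap: [0-0 ALLOC][1-3 ALLOC][4-9 ALLOC][10-34 FREE]
Op 4: c = realloc(c, 6) -> c = 4; heap: [0-0 ALLOC][1-3 ALLOC][4-9 ALLOC][10-34 FREE]
free(c): c = 4 -> block [4-9 ALLOC]; mark free, coalesce with adjacent free neighbors -> [0-0 ALLOC][1-3 ALLOC][4-34 FREE]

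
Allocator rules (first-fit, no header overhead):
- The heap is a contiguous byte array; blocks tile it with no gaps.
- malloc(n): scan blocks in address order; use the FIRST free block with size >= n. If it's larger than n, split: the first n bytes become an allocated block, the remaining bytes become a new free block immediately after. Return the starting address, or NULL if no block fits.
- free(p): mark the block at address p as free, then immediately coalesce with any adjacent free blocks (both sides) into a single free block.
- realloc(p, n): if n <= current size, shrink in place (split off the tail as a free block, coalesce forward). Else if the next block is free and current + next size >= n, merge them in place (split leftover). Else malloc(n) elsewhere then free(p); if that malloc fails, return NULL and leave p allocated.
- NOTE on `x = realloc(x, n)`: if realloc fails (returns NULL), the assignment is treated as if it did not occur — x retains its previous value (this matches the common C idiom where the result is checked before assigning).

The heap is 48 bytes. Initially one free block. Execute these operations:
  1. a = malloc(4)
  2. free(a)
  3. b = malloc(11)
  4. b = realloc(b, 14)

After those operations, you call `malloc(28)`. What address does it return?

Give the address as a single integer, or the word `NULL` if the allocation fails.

Op 1: a = malloc(4) -> a = 0; heap: [0-3 ALLOC][4-47 FREE]
Op 2: free(a) -> (freed a); heap: [0-47 FREE]
Op 3: b = malloc(11) -> b = 0; heap: [0-10 ALLOC][11-47 FREE]
Op 4: b = realloc(b, 14) -> b = 0; heap: [0-13 ALLOC][14-47 FREE]
malloc(28): first-fit scan over [0-13 ALLOC][14-47 FREE] -> 14

Answer: 14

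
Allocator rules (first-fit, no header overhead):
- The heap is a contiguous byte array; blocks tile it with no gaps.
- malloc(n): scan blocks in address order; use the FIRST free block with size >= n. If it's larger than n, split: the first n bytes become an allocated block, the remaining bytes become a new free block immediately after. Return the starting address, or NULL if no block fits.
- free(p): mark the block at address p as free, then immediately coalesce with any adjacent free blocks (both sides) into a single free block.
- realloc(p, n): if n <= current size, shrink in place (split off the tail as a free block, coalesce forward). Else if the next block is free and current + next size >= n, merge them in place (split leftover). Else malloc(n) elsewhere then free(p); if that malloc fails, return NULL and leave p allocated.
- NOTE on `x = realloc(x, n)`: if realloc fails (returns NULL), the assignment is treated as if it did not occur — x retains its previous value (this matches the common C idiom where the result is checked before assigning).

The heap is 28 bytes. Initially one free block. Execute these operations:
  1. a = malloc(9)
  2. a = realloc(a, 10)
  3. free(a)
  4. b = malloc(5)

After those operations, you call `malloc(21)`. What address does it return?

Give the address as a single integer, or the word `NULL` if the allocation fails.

Op 1: a = malloc(9) -> a = 0; heap: [0-8 ALLOC][9-27 FREE]
Op 2: a = realloc(a, 10) -> a = 0; heap: [0-9 ALLOC][10-27 FREE]
Op 3: free(a) -> (freed a); heap: [0-27 FREE]
Op 4: b = malloc(5) -> b = 0; heap: [0-4 ALLOC][5-27 FREE]
malloc(21): first-fit scan over [0-4 ALLOC][5-27 FREE] -> 5

Answer: 5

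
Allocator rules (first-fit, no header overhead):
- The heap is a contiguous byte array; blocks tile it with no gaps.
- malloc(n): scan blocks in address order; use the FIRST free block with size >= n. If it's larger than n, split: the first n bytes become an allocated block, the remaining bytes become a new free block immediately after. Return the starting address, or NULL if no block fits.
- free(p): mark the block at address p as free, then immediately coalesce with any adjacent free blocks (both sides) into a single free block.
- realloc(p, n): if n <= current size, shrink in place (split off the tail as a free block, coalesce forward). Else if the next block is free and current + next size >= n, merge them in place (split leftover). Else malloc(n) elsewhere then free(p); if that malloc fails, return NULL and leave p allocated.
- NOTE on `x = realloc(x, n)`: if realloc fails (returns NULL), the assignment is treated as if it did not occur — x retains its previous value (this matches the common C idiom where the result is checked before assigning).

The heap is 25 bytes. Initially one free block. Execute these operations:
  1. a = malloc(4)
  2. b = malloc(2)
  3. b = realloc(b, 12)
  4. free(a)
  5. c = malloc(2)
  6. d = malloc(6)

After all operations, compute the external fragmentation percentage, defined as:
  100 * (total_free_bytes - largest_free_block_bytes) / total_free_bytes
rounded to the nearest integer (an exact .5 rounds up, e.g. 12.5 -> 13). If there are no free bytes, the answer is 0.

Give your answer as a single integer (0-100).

Op 1: a = malloc(4) -> a = 0; heap: [0-3 ALLOC][4-24 FREE]
Op 2: b = malloc(2) -> b = 4; heap: [0-3 ALLOC][4-5 ALLOC][6-24 FREE]
Op 3: b = realloc(b, 12) -> b = 4; heap: [0-3 ALLOC][4-15 ALLOC][16-24 FREE]
Op 4: free(a) -> (freed a); heap: [0-3 FREE][4-15 ALLOC][16-24 FREE]
Op 5: c = malloc(2) -> c = 0; heap: [0-1 ALLOC][2-3 FREE][4-15 ALLOC][16-24 FREE]
Op 6: d = malloc(6) -> d = 16; heap: [0-1 ALLOC][2-3 FREE][4-15 ALLOC][16-21 ALLOC][22-24 FREE]
Free blocks: [2 3] total_free=5 largest=3 -> 100*(5-3)/5 = 200/5 = 40

Answer: 40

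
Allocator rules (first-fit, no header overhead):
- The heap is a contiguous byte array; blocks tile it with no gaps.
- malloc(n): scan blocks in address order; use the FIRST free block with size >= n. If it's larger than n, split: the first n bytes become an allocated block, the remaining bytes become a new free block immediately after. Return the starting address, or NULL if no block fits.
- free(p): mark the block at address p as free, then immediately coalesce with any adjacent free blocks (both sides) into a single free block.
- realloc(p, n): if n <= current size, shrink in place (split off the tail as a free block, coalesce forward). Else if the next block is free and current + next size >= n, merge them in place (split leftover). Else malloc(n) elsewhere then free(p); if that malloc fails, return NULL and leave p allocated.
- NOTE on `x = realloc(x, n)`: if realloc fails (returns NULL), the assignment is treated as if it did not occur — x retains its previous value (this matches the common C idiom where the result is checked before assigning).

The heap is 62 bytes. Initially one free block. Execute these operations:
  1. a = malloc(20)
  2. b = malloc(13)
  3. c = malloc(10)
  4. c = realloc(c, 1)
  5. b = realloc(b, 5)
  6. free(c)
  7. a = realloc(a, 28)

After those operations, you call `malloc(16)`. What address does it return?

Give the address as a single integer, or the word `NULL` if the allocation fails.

Answer: 0

Derivation:
Op 1: a = malloc(20) -> a = 0; heap: [0-19 ALLOC][20-61 FREE]
Op 2: b = malloc(13) -> b = 20; heap: [0-19 ALLOC][20-32 ALLOC][33-61 FREE]
Op 3: c = malloc(10) -> c = 33; heap: [0-19 ALLOC][20-32 ALLOC][33-42 ALLOC][43-61 FREE]
Op 4: c = realloc(c, 1) -> c = 33; heap: [0-19 ALLOC][20-32 ALLOC][33-33 ALLOC][34-61 FREE]
Op 5: b = realloc(b, 5) -> b = 20; heap: [0-19 ALLOC][20-24 ALLOC][25-32 FREE][33-33 ALLOC][34-61 FREE]
Op 6: free(c) -> (freed c); heap: [0-19 ALLOC][20-24 ALLOC][25-61 FREE]
Op 7: a = realloc(a, 28) -> a = 25; heap: [0-19 FREE][20-24 ALLOC][25-52 ALLOC][53-61 FREE]
malloc(16): first-fit scan over [0-19 FREE][20-24 ALLOC][25-52 ALLOC][53-61 FREE] -> 0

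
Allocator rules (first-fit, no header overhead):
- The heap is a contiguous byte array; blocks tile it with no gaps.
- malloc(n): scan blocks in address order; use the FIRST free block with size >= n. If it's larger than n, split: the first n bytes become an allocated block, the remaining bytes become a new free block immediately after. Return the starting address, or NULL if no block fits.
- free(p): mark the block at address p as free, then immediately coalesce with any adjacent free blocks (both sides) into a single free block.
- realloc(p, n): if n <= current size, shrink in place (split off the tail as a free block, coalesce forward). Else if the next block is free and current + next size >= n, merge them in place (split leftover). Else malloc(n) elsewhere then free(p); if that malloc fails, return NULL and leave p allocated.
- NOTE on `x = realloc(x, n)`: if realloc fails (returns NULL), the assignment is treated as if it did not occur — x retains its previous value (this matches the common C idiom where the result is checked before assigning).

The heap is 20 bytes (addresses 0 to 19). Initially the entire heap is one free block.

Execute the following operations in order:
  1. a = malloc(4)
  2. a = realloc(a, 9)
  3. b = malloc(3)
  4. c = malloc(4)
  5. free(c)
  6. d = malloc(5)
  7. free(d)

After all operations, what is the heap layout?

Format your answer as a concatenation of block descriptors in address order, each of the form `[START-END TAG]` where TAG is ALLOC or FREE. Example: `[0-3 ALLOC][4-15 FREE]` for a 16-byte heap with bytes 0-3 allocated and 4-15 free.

Answer: [0-8 ALLOC][9-11 ALLOC][12-19 FREE]

Derivation:
Op 1: a = malloc(4) -> a = 0; heap: [0-3 ALLOC][4-19 FREE]
Op 2: a = realloc(a, 9) -> a = 0; heap: [0-8 ALLOC][9-19 FREE]
Op 3: b = malloc(3) -> b = 9; heap: [0-8 ALLOC][9-11 ALLOC][12-19 FREE]
Op 4: c = malloc(4) -> c = 12; heap: [0-8 ALLOC][9-11 ALLOC][12-15 ALLOC][16-19 FREE]
Op 5: free(c) -> (freed c); heap: [0-8 ALLOC][9-11 ALLOC][12-19 FREE]
Op 6: d = malloc(5) -> d = 12; heap: [0-8 ALLOC][9-11 ALLOC][12-16 ALLOC][17-19 FREE]
Op 7: free(d) -> (freed d); heap: [0-8 ALLOC][9-11 ALLOC][12-19 FREE]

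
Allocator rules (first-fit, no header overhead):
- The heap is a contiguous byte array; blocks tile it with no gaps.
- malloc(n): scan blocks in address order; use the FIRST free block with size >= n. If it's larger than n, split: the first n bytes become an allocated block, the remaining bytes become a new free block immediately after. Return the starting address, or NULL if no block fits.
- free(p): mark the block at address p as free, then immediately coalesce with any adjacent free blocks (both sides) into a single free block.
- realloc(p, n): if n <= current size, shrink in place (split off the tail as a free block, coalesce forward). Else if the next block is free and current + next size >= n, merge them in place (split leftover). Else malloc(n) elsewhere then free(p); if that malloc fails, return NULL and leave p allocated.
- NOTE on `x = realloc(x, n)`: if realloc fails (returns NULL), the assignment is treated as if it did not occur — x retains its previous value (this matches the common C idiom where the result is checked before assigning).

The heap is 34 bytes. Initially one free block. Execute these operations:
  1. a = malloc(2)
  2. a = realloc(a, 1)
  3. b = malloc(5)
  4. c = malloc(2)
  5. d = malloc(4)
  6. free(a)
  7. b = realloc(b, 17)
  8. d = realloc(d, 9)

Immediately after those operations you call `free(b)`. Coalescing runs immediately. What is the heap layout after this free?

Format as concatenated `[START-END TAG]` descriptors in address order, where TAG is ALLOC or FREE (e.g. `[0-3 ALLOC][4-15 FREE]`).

Op 1: a = malloc(2) -> a = 0; heap: [0-1 ALLOC][2-33 FREE]
Op 2: a = realloc(a, 1) -> a = 0; heap: [0-0 ALLOC][1-33 FREE]
Op 3: b = malloc(5) -> b = 1; heap: [0-0 ALLOC][1-5 ALLOC][6-33 FREE]
Op 4: c = malloc(2) -> c = 6; heap: [0-0 ALLOC][1-5 ALLOC][6-7 ALLOC][8-33 FREE]
Op 5: d = malloc(4) -> d = 8; heap: [0-0 ALLOC][1-5 ALLOC][6-7 ALLOC][8-11 ALLOC][12-33 FREE]
Op 6: free(a) -> (freed a); heap: [0-0 FREE][1-5 ALLOC][6-7 ALLOC][8-11 ALLOC][12-33 FREE]
Op 7: b = realloc(b, 17) -> b = 12; heap: [0-5 FREE][6-7 ALLOC][8-11 ALLOC][12-28 ALLOC][29-33 FREE]
Op 8: d = realloc(d, 9) -> NULL (d unchanged); heap: [0-5 FREE][6-7 ALLOC][8-11 ALLOC][12-28 ALLOC][29-33 FREE]
free(b): b = 12 -> block [12-28 ALLOC]; mark free, coalesce with adjacent free neighbors -> [0-5 FREE][6-7 ALLOC][8-11 ALLOC][12-33 FREE]

Answer: [0-5 FREE][6-7 ALLOC][8-11 ALLOC][12-33 FREE]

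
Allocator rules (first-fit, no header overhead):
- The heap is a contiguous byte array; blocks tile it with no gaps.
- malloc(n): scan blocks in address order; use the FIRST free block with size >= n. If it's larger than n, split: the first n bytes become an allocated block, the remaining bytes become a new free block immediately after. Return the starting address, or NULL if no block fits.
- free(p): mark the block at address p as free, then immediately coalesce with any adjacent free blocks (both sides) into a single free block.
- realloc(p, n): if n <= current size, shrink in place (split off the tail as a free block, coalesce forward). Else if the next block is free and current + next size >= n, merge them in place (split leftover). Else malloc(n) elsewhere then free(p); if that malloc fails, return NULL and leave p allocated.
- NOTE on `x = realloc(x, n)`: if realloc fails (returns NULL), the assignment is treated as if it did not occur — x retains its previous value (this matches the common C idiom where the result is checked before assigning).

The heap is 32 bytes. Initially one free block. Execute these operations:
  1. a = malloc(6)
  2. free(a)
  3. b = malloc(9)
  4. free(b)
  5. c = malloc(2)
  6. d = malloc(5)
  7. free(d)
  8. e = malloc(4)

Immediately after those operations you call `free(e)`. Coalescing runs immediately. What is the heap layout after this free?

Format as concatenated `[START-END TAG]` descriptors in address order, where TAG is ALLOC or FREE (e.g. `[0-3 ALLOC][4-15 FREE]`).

Op 1: a = malloc(6) -> a = 0; heap: [0-5 ALLOC][6-31 FREE]
Op 2: free(a) -> (freed a); heap: [0-31 FREE]
Op 3: b = malloc(9) -> b = 0; heap: [0-8 ALLOC][9-31 FREE]
Op 4: free(b) -> (freed b); heap: [0-31 FREE]
Op 5: c = malloc(2) -> c = 0; heap: [0-1 ALLOC][2-31 FREE]
Op 6: d = malloc(5) -> d = 2; heap: [0-1 ALLOC][2-6 ALLOC][7-31 FREE]
Op 7: free(d) -> (freed d); heap: [0-1 ALLOC][2-31 FREE]
Op 8: e = malloc(4) -> e = 2; heap: [0-1 ALLOC][2-5 ALLOC][6-31 FREE]
free(e): e = 2 -> block [2-5 ALLOC]; mark free, coalesce with adjacent free neighbors -> [0-1 ALLOC][2-31 FREE]

Answer: [0-1 ALLOC][2-31 FREE]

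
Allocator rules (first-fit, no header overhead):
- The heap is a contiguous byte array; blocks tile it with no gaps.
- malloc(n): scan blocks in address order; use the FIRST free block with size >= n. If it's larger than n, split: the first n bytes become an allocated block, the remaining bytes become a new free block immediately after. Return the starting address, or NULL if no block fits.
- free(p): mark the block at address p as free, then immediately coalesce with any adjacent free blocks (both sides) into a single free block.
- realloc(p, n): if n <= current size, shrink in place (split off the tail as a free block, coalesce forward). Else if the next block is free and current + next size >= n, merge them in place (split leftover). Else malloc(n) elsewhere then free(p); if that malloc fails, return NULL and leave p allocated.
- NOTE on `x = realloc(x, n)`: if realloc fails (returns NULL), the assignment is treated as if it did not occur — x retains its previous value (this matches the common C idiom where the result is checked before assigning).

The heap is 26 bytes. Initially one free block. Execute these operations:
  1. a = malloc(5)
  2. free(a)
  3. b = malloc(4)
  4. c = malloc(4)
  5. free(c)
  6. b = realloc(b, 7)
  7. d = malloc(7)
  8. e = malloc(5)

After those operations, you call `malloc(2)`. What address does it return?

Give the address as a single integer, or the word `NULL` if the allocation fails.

Op 1: a = malloc(5) -> a = 0; heap: [0-4 ALLOC][5-25 FREE]
Op 2: free(a) -> (freed a); heap: [0-25 FREE]
Op 3: b = malloc(4) -> b = 0; heap: [0-3 ALLOC][4-25 FREE]
Op 4: c = malloc(4) -> c = 4; heap: [0-3 ALLOC][4-7 ALLOC][8-25 FREE]
Op 5: free(c) -> (freed c); heap: [0-3 ALLOC][4-25 FREE]
Op 6: b = realloc(b, 7) -> b = 0; heap: [0-6 ALLOC][7-25 FREE]
Op 7: d = malloc(7) -> d = 7; heap: [0-6 ALLOC][7-13 ALLOC][14-25 FREE]
Op 8: e = malloc(5) -> e = 14; heap: [0-6 ALLOC][7-13 ALLOC][14-18 ALLOC][19-25 FREE]
malloc(2): first-fit scan over [0-6 ALLOC][7-13 ALLOC][14-18 ALLOC][19-25 FREE] -> 19

Answer: 19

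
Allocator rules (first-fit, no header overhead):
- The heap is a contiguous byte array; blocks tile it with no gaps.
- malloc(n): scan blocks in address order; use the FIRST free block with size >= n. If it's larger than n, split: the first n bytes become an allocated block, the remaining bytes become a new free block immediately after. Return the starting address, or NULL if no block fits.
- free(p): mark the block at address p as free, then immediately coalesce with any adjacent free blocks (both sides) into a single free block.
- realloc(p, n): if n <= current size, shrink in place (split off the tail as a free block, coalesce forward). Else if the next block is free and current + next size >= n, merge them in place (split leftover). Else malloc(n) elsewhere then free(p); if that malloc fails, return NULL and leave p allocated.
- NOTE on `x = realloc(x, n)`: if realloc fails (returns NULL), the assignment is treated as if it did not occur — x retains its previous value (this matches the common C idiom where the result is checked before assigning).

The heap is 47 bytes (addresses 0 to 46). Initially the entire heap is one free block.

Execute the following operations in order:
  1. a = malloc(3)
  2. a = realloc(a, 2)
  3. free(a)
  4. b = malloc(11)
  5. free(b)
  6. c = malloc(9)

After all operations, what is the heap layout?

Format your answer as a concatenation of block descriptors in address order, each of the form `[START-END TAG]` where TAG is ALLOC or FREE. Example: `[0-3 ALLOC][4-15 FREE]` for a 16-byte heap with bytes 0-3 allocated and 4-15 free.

Op 1: a = malloc(3) -> a = 0; heap: [0-2 ALLOC][3-46 FREE]
Op 2: a = realloc(a, 2) -> a = 0; heap: [0-1 ALLOC][2-46 FREE]
Op 3: free(a) -> (freed a); heap: [0-46 FREE]
Op 4: b = malloc(11) -> b = 0; heap: [0-10 ALLOC][11-46 FREE]
Op 5: free(b) -> (freed b); heap: [0-46 FREE]
Op 6: c = malloc(9) -> c = 0; heap: [0-8 ALLOC][9-46 FREE]

Answer: [0-8 ALLOC][9-46 FREE]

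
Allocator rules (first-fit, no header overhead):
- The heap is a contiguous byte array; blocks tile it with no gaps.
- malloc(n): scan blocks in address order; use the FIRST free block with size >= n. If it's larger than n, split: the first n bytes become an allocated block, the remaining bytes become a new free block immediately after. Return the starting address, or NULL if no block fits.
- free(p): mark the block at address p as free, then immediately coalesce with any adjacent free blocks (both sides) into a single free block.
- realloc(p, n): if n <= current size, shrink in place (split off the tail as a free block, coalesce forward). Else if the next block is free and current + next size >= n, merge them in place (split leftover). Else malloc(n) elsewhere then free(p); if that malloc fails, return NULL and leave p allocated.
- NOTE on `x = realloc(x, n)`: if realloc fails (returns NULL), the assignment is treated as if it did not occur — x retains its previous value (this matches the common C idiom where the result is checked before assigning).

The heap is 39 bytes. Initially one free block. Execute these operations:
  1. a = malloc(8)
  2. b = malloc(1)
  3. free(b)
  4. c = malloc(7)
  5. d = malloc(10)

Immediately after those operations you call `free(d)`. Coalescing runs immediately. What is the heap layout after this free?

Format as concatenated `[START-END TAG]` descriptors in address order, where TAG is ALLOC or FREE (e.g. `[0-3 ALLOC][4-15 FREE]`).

Answer: [0-7 ALLOC][8-14 ALLOC][15-38 FREE]

Derivation:
Op 1: a = malloc(8) -> a = 0; heap: [0-7 ALLOC][8-38 FREE]
Op 2: b = malloc(1) -> b = 8; heap: [0-7 ALLOC][8-8 ALLOC][9-38 FREE]
Op 3: free(b) -> (freed b); heap: [0-7 ALLOC][8-38 FREE]
Op 4: c = malloc(7) -> c = 8; heap: [0-7 ALLOC][8-14 ALLOC][15-38 FREE]
Op 5: d = malloc(10) -> d = 15; heap: [0-7 ALLOC][8-14 ALLOC][15-24 ALLOC][25-38 FREE]
free(d): d = 15 -> block [15-24 ALLOC]; mark free, coalesce with adjacent free neighbors -> [0-7 ALLOC][8-14 ALLOC][15-38 FREE]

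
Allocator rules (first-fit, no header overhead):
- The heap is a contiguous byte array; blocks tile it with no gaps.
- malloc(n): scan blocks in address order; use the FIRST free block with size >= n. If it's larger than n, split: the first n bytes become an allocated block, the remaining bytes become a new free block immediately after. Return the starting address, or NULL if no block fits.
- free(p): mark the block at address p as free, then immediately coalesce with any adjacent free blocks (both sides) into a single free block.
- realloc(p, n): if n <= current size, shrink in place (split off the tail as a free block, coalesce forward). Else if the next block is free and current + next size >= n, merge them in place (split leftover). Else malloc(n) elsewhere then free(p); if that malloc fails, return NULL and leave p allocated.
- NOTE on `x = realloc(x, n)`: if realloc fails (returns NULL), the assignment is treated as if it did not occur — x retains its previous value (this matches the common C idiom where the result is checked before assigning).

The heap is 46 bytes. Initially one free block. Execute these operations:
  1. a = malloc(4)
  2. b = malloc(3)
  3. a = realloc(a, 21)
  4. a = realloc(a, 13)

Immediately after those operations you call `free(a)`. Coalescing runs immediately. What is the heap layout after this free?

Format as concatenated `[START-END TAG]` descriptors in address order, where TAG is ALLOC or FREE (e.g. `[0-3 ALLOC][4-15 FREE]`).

Answer: [0-3 FREE][4-6 ALLOC][7-45 FREE]

Derivation:
Op 1: a = malloc(4) -> a = 0; heap: [0-3 ALLOC][4-45 FREE]
Op 2: b = malloc(3) -> b = 4; heap: [0-3 ALLOC][4-6 ALLOC][7-45 FREE]
Op 3: a = realloc(a, 21) -> a = 7; heap: [0-3 FREE][4-6 ALLOC][7-27 ALLOC][28-45 FREE]
Op 4: a = realloc(a, 13) -> a = 7; heap: [0-3 FREE][4-6 ALLOC][7-19 ALLOC][20-45 FREE]
free(a): a = 7 -> block [7-19 ALLOC]; mark free, coalesce with adjacent free neighbors -> [0-3 FREE][4-6 ALLOC][7-45 FREE]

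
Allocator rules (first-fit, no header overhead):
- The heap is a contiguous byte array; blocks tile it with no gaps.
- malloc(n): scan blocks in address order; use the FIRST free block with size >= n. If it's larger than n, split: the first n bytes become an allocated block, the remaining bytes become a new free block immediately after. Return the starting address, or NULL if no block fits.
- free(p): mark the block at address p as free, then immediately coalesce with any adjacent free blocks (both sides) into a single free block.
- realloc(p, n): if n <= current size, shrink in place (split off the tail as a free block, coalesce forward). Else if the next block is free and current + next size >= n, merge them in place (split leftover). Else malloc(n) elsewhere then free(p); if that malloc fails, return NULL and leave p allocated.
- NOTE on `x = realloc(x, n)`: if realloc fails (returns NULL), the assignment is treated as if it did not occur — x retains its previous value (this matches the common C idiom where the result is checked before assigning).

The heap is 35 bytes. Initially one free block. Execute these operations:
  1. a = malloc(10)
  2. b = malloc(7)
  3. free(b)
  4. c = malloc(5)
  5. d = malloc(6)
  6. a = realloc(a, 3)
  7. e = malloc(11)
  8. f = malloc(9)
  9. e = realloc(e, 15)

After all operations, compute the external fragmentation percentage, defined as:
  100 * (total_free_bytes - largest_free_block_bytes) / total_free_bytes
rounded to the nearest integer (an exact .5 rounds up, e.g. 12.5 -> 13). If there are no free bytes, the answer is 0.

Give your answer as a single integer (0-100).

Op 1: a = malloc(10) -> a = 0; heap: [0-9 ALLOC][10-34 FREE]
Op 2: b = malloc(7) -> b = 10; heap: [0-9 ALLOC][10-16 ALLOC][17-34 FREE]
Op 3: free(b) -> (freed b); heap: [0-9 ALLOC][10-34 FREE]
Op 4: c = malloc(5) -> c = 10; heap: [0-9 ALLOC][10-14 ALLOC][15-34 FREE]
Op 5: d = malloc(6) -> d = 15; heap: [0-9 ALLOC][10-14 ALLOC][15-20 ALLOC][21-34 FREE]
Op 6: a = realloc(a, 3) -> a = 0; heap: [0-2 ALLOC][3-9 FREE][10-14 ALLOC][15-20 ALLOC][21-34 FREE]
Op 7: e = malloc(11) -> e = 21; heap: [0-2 ALLOC][3-9 FREE][10-14 ALLOC][15-20 ALLOC][21-31 ALLOC][32-34 FREE]
Op 8: f = malloc(9) -> f = NULL; heap: [0-2 ALLOC][3-9 FREE][10-14 ALLOC][15-20 ALLOC][21-31 ALLOC][32-34 FREE]
Op 9: e = realloc(e, 15) -> NULL (e unchanged); heap: [0-2 ALLOC][3-9 FREE][10-14 ALLOC][15-20 ALLOC][21-31 ALLOC][32-34 FREE]
Free blocks: [7 3] total_free=10 largest=7 -> 100*(10-7)/10 = 300/10 = 30

Answer: 30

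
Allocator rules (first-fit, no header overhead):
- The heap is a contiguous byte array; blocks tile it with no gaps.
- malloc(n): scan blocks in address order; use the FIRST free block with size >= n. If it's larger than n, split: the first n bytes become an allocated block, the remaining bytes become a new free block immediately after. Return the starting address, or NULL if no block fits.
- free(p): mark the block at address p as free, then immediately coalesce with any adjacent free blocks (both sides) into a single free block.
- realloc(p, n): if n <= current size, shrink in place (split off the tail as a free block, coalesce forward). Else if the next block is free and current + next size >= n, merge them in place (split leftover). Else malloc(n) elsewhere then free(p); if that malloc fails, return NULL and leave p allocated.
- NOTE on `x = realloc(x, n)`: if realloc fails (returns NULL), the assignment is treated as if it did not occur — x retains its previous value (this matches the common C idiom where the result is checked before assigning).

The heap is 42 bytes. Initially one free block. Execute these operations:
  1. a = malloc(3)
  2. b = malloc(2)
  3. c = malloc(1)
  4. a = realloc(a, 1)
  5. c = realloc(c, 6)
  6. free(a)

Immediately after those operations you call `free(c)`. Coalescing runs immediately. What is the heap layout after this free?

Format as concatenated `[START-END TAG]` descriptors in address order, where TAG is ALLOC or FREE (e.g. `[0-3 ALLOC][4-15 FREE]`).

Op 1: a = malloc(3) -> a = 0; heap: [0-2 ALLOC][3-41 FREE]
Op 2: b = malloc(2) -> b = 3; heap: [0-2 ALLOC][3-4 ALLOC][5-41 FREE]
Op 3: c = malloc(1) -> c = 5; heap: [0-2 ALLOC][3-4 ALLOC][5-5 ALLOC][6-41 FREE]
Op 4: a = realloc(a, 1) -> a = 0; heap: [0-0 ALLOC][1-2 FREE][3-4 ALLOC][5-5 ALLOC][6-41 FREE]
Op 5: c = realloc(c, 6) -> c = 5; heap: [0-0 ALLOC][1-2 FREE][3-4 ALLOC][5-10 ALLOC][11-41 FREE]
Op 6: free(a) -> (freed a); heap: [0-2 FREE][3-4 ALLOC][5-10 ALLOC][11-41 FREE]
free(c): c = 5 -> block [5-10 ALLOC]; mark free, coalesce with adjacent free neighbors -> [0-2 FREE][3-4 ALLOC][5-41 FREE]

Answer: [0-2 FREE][3-4 ALLOC][5-41 FREE]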